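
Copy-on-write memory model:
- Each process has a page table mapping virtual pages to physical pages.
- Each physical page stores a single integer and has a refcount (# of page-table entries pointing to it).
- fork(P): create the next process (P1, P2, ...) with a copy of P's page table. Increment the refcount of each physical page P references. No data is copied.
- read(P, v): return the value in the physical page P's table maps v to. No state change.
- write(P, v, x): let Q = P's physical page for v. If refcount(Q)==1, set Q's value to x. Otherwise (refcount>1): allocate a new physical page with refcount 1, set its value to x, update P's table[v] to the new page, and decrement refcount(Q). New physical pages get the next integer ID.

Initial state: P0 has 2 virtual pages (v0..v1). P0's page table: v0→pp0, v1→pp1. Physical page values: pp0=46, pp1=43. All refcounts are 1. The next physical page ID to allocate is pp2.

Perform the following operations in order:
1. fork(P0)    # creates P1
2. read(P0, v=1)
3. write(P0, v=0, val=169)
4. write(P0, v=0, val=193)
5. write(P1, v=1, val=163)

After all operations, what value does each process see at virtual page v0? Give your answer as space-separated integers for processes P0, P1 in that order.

Op 1: fork(P0) -> P1. 2 ppages; refcounts: pp0:2 pp1:2
Op 2: read(P0, v1) -> 43. No state change.
Op 3: write(P0, v0, 169). refcount(pp0)=2>1 -> COPY to pp2. 3 ppages; refcounts: pp0:1 pp1:2 pp2:1
Op 4: write(P0, v0, 193). refcount(pp2)=1 -> write in place. 3 ppages; refcounts: pp0:1 pp1:2 pp2:1
Op 5: write(P1, v1, 163). refcount(pp1)=2>1 -> COPY to pp3. 4 ppages; refcounts: pp0:1 pp1:1 pp2:1 pp3:1
P0: v0 -> pp2 = 193
P1: v0 -> pp0 = 46

Answer: 193 46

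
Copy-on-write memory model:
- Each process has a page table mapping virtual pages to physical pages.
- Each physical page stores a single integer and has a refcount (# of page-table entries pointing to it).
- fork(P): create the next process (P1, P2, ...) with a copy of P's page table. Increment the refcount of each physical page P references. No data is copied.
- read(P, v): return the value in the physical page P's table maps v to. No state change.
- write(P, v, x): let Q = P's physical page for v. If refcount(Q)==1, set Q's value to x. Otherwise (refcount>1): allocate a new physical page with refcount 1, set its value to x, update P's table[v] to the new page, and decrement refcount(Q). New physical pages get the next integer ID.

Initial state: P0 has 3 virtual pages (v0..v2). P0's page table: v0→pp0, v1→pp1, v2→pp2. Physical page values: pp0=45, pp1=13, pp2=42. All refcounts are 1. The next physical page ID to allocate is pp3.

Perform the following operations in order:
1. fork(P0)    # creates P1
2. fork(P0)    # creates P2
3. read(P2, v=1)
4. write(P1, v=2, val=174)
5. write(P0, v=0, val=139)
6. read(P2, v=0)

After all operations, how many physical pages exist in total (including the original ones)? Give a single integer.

Answer: 5

Derivation:
Op 1: fork(P0) -> P1. 3 ppages; refcounts: pp0:2 pp1:2 pp2:2
Op 2: fork(P0) -> P2. 3 ppages; refcounts: pp0:3 pp1:3 pp2:3
Op 3: read(P2, v1) -> 13. No state change.
Op 4: write(P1, v2, 174). refcount(pp2)=3>1 -> COPY to pp3. 4 ppages; refcounts: pp0:3 pp1:3 pp2:2 pp3:1
Op 5: write(P0, v0, 139). refcount(pp0)=3>1 -> COPY to pp4. 5 ppages; refcounts: pp0:2 pp1:3 pp2:2 pp3:1 pp4:1
Op 6: read(P2, v0) -> 45. No state change.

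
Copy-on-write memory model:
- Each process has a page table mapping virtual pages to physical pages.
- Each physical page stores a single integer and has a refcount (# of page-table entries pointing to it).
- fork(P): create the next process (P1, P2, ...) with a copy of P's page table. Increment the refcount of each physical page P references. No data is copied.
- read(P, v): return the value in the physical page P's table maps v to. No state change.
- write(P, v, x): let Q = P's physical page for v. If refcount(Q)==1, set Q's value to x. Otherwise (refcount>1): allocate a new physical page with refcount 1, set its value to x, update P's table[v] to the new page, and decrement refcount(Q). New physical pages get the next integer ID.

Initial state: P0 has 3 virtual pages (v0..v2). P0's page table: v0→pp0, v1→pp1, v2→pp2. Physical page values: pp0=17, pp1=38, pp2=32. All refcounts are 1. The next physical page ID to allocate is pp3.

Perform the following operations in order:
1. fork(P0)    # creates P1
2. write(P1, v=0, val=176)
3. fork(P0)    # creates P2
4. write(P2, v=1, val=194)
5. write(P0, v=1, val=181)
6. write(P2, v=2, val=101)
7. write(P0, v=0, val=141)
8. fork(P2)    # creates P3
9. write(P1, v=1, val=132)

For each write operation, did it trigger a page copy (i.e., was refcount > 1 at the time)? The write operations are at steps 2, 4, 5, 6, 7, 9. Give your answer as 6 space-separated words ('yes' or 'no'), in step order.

Op 1: fork(P0) -> P1. 3 ppages; refcounts: pp0:2 pp1:2 pp2:2
Op 2: write(P1, v0, 176). refcount(pp0)=2>1 -> COPY to pp3. 4 ppages; refcounts: pp0:1 pp1:2 pp2:2 pp3:1
Op 3: fork(P0) -> P2. 4 ppages; refcounts: pp0:2 pp1:3 pp2:3 pp3:1
Op 4: write(P2, v1, 194). refcount(pp1)=3>1 -> COPY to pp4. 5 ppages; refcounts: pp0:2 pp1:2 pp2:3 pp3:1 pp4:1
Op 5: write(P0, v1, 181). refcount(pp1)=2>1 -> COPY to pp5. 6 ppages; refcounts: pp0:2 pp1:1 pp2:3 pp3:1 pp4:1 pp5:1
Op 6: write(P2, v2, 101). refcount(pp2)=3>1 -> COPY to pp6. 7 ppages; refcounts: pp0:2 pp1:1 pp2:2 pp3:1 pp4:1 pp5:1 pp6:1
Op 7: write(P0, v0, 141). refcount(pp0)=2>1 -> COPY to pp7. 8 ppages; refcounts: pp0:1 pp1:1 pp2:2 pp3:1 pp4:1 pp5:1 pp6:1 pp7:1
Op 8: fork(P2) -> P3. 8 ppages; refcounts: pp0:2 pp1:1 pp2:2 pp3:1 pp4:2 pp5:1 pp6:2 pp7:1
Op 9: write(P1, v1, 132). refcount(pp1)=1 -> write in place. 8 ppages; refcounts: pp0:2 pp1:1 pp2:2 pp3:1 pp4:2 pp5:1 pp6:2 pp7:1

yes yes yes yes yes no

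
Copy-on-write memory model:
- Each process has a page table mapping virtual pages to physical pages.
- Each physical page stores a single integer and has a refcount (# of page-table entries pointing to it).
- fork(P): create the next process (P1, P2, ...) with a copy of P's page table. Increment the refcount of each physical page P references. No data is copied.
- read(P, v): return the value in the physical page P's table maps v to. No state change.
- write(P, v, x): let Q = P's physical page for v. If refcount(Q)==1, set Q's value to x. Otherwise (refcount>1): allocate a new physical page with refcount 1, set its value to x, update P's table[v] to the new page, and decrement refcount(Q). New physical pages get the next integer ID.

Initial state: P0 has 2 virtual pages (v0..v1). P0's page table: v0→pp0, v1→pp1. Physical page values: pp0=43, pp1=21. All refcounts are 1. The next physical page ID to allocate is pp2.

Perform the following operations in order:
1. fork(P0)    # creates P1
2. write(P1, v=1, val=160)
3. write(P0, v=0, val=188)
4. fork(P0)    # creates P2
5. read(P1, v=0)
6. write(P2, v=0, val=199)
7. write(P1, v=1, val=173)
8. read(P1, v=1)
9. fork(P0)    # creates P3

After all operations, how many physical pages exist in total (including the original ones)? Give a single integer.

Op 1: fork(P0) -> P1. 2 ppages; refcounts: pp0:2 pp1:2
Op 2: write(P1, v1, 160). refcount(pp1)=2>1 -> COPY to pp2. 3 ppages; refcounts: pp0:2 pp1:1 pp2:1
Op 3: write(P0, v0, 188). refcount(pp0)=2>1 -> COPY to pp3. 4 ppages; refcounts: pp0:1 pp1:1 pp2:1 pp3:1
Op 4: fork(P0) -> P2. 4 ppages; refcounts: pp0:1 pp1:2 pp2:1 pp3:2
Op 5: read(P1, v0) -> 43. No state change.
Op 6: write(P2, v0, 199). refcount(pp3)=2>1 -> COPY to pp4. 5 ppages; refcounts: pp0:1 pp1:2 pp2:1 pp3:1 pp4:1
Op 7: write(P1, v1, 173). refcount(pp2)=1 -> write in place. 5 ppages; refcounts: pp0:1 pp1:2 pp2:1 pp3:1 pp4:1
Op 8: read(P1, v1) -> 173. No state change.
Op 9: fork(P0) -> P3. 5 ppages; refcounts: pp0:1 pp1:3 pp2:1 pp3:2 pp4:1

Answer: 5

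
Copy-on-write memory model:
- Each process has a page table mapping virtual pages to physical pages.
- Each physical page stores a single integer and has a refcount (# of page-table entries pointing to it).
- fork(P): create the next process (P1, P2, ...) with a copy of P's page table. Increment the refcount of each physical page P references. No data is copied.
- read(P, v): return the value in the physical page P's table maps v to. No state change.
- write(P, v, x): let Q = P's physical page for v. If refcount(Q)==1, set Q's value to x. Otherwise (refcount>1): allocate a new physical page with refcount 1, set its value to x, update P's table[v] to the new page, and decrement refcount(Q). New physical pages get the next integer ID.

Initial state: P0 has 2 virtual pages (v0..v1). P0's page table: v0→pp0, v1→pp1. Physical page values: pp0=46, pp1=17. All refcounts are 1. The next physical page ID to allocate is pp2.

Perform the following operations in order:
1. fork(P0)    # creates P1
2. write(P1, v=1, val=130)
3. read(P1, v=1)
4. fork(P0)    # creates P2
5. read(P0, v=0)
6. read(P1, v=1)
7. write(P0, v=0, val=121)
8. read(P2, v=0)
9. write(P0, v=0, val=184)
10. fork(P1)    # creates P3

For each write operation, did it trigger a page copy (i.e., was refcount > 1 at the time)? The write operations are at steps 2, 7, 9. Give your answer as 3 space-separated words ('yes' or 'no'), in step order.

Op 1: fork(P0) -> P1. 2 ppages; refcounts: pp0:2 pp1:2
Op 2: write(P1, v1, 130). refcount(pp1)=2>1 -> COPY to pp2. 3 ppages; refcounts: pp0:2 pp1:1 pp2:1
Op 3: read(P1, v1) -> 130. No state change.
Op 4: fork(P0) -> P2. 3 ppages; refcounts: pp0:3 pp1:2 pp2:1
Op 5: read(P0, v0) -> 46. No state change.
Op 6: read(P1, v1) -> 130. No state change.
Op 7: write(P0, v0, 121). refcount(pp0)=3>1 -> COPY to pp3. 4 ppages; refcounts: pp0:2 pp1:2 pp2:1 pp3:1
Op 8: read(P2, v0) -> 46. No state change.
Op 9: write(P0, v0, 184). refcount(pp3)=1 -> write in place. 4 ppages; refcounts: pp0:2 pp1:2 pp2:1 pp3:1
Op 10: fork(P1) -> P3. 4 ppages; refcounts: pp0:3 pp1:2 pp2:2 pp3:1

yes yes no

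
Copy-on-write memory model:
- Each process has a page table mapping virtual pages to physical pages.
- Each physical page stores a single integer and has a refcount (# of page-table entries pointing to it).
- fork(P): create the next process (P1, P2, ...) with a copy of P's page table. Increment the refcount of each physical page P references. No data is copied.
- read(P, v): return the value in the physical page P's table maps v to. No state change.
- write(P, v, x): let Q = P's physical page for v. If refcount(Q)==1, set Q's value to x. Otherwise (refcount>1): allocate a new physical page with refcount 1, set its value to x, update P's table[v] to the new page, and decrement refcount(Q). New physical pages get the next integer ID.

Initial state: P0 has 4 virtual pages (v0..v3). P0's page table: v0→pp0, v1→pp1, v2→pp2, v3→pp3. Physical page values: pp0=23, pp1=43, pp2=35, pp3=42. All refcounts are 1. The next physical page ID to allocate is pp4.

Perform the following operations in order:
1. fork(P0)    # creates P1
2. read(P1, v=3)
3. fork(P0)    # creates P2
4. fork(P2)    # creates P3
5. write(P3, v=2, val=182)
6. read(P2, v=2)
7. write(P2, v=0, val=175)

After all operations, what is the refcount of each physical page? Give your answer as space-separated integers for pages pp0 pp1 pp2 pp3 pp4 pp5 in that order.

Answer: 3 4 3 4 1 1

Derivation:
Op 1: fork(P0) -> P1. 4 ppages; refcounts: pp0:2 pp1:2 pp2:2 pp3:2
Op 2: read(P1, v3) -> 42. No state change.
Op 3: fork(P0) -> P2. 4 ppages; refcounts: pp0:3 pp1:3 pp2:3 pp3:3
Op 4: fork(P2) -> P3. 4 ppages; refcounts: pp0:4 pp1:4 pp2:4 pp3:4
Op 5: write(P3, v2, 182). refcount(pp2)=4>1 -> COPY to pp4. 5 ppages; refcounts: pp0:4 pp1:4 pp2:3 pp3:4 pp4:1
Op 6: read(P2, v2) -> 35. No state change.
Op 7: write(P2, v0, 175). refcount(pp0)=4>1 -> COPY to pp5. 6 ppages; refcounts: pp0:3 pp1:4 pp2:3 pp3:4 pp4:1 pp5:1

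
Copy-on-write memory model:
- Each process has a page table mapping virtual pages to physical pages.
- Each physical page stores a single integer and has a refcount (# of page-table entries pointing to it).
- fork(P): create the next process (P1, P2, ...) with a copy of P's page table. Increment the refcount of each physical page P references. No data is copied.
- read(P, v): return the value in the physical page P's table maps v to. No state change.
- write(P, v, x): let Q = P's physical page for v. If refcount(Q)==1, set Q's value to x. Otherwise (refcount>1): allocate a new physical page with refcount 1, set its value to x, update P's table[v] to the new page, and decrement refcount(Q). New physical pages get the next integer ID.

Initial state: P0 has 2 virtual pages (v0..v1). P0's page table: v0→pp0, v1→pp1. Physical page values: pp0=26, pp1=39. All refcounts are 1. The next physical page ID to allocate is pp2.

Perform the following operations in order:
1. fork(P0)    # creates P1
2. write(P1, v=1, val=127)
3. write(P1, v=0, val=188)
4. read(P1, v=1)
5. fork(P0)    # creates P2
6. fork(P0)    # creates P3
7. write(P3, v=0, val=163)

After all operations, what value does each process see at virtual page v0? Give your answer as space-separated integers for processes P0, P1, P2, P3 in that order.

Answer: 26 188 26 163

Derivation:
Op 1: fork(P0) -> P1. 2 ppages; refcounts: pp0:2 pp1:2
Op 2: write(P1, v1, 127). refcount(pp1)=2>1 -> COPY to pp2. 3 ppages; refcounts: pp0:2 pp1:1 pp2:1
Op 3: write(P1, v0, 188). refcount(pp0)=2>1 -> COPY to pp3. 4 ppages; refcounts: pp0:1 pp1:1 pp2:1 pp3:1
Op 4: read(P1, v1) -> 127. No state change.
Op 5: fork(P0) -> P2. 4 ppages; refcounts: pp0:2 pp1:2 pp2:1 pp3:1
Op 6: fork(P0) -> P3. 4 ppages; refcounts: pp0:3 pp1:3 pp2:1 pp3:1
Op 7: write(P3, v0, 163). refcount(pp0)=3>1 -> COPY to pp4. 5 ppages; refcounts: pp0:2 pp1:3 pp2:1 pp3:1 pp4:1
P0: v0 -> pp0 = 26
P1: v0 -> pp3 = 188
P2: v0 -> pp0 = 26
P3: v0 -> pp4 = 163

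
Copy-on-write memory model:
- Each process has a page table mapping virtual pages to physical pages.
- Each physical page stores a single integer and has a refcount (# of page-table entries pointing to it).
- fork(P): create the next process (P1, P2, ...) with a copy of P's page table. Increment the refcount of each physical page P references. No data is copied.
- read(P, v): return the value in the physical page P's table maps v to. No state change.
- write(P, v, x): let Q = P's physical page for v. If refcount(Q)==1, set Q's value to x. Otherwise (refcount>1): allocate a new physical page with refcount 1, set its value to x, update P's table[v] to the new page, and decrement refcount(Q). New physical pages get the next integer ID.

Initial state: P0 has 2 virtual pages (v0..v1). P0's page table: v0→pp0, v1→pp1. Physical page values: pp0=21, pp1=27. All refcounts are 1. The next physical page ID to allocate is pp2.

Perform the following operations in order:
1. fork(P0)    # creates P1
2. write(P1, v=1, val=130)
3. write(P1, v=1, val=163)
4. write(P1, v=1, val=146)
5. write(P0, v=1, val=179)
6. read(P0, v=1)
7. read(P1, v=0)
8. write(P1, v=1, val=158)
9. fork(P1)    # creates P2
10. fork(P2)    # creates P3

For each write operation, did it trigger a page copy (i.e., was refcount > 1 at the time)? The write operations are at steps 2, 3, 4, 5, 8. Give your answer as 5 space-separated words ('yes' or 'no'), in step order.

Op 1: fork(P0) -> P1. 2 ppages; refcounts: pp0:2 pp1:2
Op 2: write(P1, v1, 130). refcount(pp1)=2>1 -> COPY to pp2. 3 ppages; refcounts: pp0:2 pp1:1 pp2:1
Op 3: write(P1, v1, 163). refcount(pp2)=1 -> write in place. 3 ppages; refcounts: pp0:2 pp1:1 pp2:1
Op 4: write(P1, v1, 146). refcount(pp2)=1 -> write in place. 3 ppages; refcounts: pp0:2 pp1:1 pp2:1
Op 5: write(P0, v1, 179). refcount(pp1)=1 -> write in place. 3 ppages; refcounts: pp0:2 pp1:1 pp2:1
Op 6: read(P0, v1) -> 179. No state change.
Op 7: read(P1, v0) -> 21. No state change.
Op 8: write(P1, v1, 158). refcount(pp2)=1 -> write in place. 3 ppages; refcounts: pp0:2 pp1:1 pp2:1
Op 9: fork(P1) -> P2. 3 ppages; refcounts: pp0:3 pp1:1 pp2:2
Op 10: fork(P2) -> P3. 3 ppages; refcounts: pp0:4 pp1:1 pp2:3

yes no no no no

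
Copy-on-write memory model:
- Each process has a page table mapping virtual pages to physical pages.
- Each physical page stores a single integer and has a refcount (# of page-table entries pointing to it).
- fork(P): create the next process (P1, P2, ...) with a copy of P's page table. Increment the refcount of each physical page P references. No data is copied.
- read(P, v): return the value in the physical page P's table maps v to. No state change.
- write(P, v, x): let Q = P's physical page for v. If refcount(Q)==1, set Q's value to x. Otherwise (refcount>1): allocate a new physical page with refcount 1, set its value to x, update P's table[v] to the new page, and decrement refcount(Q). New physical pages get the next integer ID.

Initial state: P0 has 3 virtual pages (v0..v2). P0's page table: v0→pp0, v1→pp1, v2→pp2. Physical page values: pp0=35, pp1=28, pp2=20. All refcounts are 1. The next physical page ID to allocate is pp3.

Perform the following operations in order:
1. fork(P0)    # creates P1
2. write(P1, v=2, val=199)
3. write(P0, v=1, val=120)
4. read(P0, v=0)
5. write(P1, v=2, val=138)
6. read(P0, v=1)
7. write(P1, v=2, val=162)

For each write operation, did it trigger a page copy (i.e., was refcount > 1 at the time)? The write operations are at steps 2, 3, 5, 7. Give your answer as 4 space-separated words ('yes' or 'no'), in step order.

Op 1: fork(P0) -> P1. 3 ppages; refcounts: pp0:2 pp1:2 pp2:2
Op 2: write(P1, v2, 199). refcount(pp2)=2>1 -> COPY to pp3. 4 ppages; refcounts: pp0:2 pp1:2 pp2:1 pp3:1
Op 3: write(P0, v1, 120). refcount(pp1)=2>1 -> COPY to pp4. 5 ppages; refcounts: pp0:2 pp1:1 pp2:1 pp3:1 pp4:1
Op 4: read(P0, v0) -> 35. No state change.
Op 5: write(P1, v2, 138). refcount(pp3)=1 -> write in place. 5 ppages; refcounts: pp0:2 pp1:1 pp2:1 pp3:1 pp4:1
Op 6: read(P0, v1) -> 120. No state change.
Op 7: write(P1, v2, 162). refcount(pp3)=1 -> write in place. 5 ppages; refcounts: pp0:2 pp1:1 pp2:1 pp3:1 pp4:1

yes yes no no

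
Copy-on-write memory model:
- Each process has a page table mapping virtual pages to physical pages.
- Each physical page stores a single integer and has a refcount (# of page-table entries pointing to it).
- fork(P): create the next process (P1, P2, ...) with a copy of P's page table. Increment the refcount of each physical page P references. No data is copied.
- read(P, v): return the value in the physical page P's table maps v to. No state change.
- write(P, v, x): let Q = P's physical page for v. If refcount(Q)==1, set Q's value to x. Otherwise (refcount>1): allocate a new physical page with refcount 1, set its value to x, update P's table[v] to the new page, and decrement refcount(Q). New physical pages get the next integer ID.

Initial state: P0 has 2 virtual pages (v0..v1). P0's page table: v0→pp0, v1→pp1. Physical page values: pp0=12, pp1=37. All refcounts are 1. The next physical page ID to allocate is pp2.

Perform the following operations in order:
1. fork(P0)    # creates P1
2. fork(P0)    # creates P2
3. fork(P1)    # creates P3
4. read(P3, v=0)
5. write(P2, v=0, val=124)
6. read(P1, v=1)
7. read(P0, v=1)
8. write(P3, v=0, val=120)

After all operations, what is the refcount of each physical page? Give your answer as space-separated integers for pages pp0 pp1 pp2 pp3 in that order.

Op 1: fork(P0) -> P1. 2 ppages; refcounts: pp0:2 pp1:2
Op 2: fork(P0) -> P2. 2 ppages; refcounts: pp0:3 pp1:3
Op 3: fork(P1) -> P3. 2 ppages; refcounts: pp0:4 pp1:4
Op 4: read(P3, v0) -> 12. No state change.
Op 5: write(P2, v0, 124). refcount(pp0)=4>1 -> COPY to pp2. 3 ppages; refcounts: pp0:3 pp1:4 pp2:1
Op 6: read(P1, v1) -> 37. No state change.
Op 7: read(P0, v1) -> 37. No state change.
Op 8: write(P3, v0, 120). refcount(pp0)=3>1 -> COPY to pp3. 4 ppages; refcounts: pp0:2 pp1:4 pp2:1 pp3:1

Answer: 2 4 1 1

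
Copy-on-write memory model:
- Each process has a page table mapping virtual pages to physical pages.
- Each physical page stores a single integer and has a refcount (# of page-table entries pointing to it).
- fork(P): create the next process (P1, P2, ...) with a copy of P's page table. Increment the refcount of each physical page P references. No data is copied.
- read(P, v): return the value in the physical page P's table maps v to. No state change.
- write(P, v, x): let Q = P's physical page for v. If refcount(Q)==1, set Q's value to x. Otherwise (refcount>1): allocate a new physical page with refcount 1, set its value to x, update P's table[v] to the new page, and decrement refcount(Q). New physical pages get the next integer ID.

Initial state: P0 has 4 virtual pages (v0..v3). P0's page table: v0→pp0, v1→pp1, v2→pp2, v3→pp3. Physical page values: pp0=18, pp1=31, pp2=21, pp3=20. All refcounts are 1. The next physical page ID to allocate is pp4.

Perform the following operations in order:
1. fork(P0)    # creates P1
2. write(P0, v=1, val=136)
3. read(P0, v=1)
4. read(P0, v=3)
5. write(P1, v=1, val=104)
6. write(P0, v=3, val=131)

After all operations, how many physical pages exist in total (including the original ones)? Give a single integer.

Op 1: fork(P0) -> P1. 4 ppages; refcounts: pp0:2 pp1:2 pp2:2 pp3:2
Op 2: write(P0, v1, 136). refcount(pp1)=2>1 -> COPY to pp4. 5 ppages; refcounts: pp0:2 pp1:1 pp2:2 pp3:2 pp4:1
Op 3: read(P0, v1) -> 136. No state change.
Op 4: read(P0, v3) -> 20. No state change.
Op 5: write(P1, v1, 104). refcount(pp1)=1 -> write in place. 5 ppages; refcounts: pp0:2 pp1:1 pp2:2 pp3:2 pp4:1
Op 6: write(P0, v3, 131). refcount(pp3)=2>1 -> COPY to pp5. 6 ppages; refcounts: pp0:2 pp1:1 pp2:2 pp3:1 pp4:1 pp5:1

Answer: 6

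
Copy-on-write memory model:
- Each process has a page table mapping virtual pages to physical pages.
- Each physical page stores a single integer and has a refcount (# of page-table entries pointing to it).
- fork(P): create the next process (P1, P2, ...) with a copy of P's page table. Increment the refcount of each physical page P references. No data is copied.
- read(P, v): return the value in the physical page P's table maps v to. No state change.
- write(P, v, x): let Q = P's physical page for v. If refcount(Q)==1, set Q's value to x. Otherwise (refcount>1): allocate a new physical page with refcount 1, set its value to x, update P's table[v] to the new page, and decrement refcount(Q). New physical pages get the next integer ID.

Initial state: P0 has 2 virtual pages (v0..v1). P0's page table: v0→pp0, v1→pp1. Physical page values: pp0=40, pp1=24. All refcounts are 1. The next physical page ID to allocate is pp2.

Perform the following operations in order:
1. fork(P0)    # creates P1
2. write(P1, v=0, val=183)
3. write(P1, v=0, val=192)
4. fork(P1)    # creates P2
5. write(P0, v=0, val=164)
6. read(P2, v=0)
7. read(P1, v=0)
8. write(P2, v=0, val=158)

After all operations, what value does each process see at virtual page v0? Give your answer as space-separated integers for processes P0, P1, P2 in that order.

Answer: 164 192 158

Derivation:
Op 1: fork(P0) -> P1. 2 ppages; refcounts: pp0:2 pp1:2
Op 2: write(P1, v0, 183). refcount(pp0)=2>1 -> COPY to pp2. 3 ppages; refcounts: pp0:1 pp1:2 pp2:1
Op 3: write(P1, v0, 192). refcount(pp2)=1 -> write in place. 3 ppages; refcounts: pp0:1 pp1:2 pp2:1
Op 4: fork(P1) -> P2. 3 ppages; refcounts: pp0:1 pp1:3 pp2:2
Op 5: write(P0, v0, 164). refcount(pp0)=1 -> write in place. 3 ppages; refcounts: pp0:1 pp1:3 pp2:2
Op 6: read(P2, v0) -> 192. No state change.
Op 7: read(P1, v0) -> 192. No state change.
Op 8: write(P2, v0, 158). refcount(pp2)=2>1 -> COPY to pp3. 4 ppages; refcounts: pp0:1 pp1:3 pp2:1 pp3:1
P0: v0 -> pp0 = 164
P1: v0 -> pp2 = 192
P2: v0 -> pp3 = 158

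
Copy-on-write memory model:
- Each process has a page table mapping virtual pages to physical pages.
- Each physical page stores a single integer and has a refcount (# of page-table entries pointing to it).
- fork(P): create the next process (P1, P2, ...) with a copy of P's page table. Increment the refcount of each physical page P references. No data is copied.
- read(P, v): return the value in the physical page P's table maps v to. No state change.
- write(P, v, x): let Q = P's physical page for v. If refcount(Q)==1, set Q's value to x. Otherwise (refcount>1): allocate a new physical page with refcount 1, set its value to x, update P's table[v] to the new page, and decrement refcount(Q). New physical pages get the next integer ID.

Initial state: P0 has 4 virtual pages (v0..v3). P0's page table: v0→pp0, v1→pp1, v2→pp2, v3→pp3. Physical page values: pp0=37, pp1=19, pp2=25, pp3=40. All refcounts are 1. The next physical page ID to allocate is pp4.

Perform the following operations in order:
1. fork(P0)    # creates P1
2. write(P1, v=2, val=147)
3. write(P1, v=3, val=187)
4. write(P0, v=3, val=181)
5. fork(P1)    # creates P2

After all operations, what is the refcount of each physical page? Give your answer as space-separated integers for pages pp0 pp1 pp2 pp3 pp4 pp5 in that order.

Answer: 3 3 1 1 2 2

Derivation:
Op 1: fork(P0) -> P1. 4 ppages; refcounts: pp0:2 pp1:2 pp2:2 pp3:2
Op 2: write(P1, v2, 147). refcount(pp2)=2>1 -> COPY to pp4. 5 ppages; refcounts: pp0:2 pp1:2 pp2:1 pp3:2 pp4:1
Op 3: write(P1, v3, 187). refcount(pp3)=2>1 -> COPY to pp5. 6 ppages; refcounts: pp0:2 pp1:2 pp2:1 pp3:1 pp4:1 pp5:1
Op 4: write(P0, v3, 181). refcount(pp3)=1 -> write in place. 6 ppages; refcounts: pp0:2 pp1:2 pp2:1 pp3:1 pp4:1 pp5:1
Op 5: fork(P1) -> P2. 6 ppages; refcounts: pp0:3 pp1:3 pp2:1 pp3:1 pp4:2 pp5:2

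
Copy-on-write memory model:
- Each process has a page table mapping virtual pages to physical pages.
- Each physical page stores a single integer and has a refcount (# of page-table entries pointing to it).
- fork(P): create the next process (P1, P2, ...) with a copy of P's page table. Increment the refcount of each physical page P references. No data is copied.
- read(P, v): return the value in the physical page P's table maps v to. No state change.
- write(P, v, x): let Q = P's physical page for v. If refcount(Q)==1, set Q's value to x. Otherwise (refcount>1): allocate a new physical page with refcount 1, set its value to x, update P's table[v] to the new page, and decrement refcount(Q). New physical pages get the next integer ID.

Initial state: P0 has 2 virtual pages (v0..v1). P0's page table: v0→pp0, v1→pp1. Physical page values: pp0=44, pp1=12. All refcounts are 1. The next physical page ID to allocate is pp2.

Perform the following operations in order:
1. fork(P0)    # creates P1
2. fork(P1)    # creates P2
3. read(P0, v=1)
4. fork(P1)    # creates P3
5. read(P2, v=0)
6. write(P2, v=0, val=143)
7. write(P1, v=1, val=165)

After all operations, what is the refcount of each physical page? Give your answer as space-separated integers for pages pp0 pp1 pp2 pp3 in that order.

Op 1: fork(P0) -> P1. 2 ppages; refcounts: pp0:2 pp1:2
Op 2: fork(P1) -> P2. 2 ppages; refcounts: pp0:3 pp1:3
Op 3: read(P0, v1) -> 12. No state change.
Op 4: fork(P1) -> P3. 2 ppages; refcounts: pp0:4 pp1:4
Op 5: read(P2, v0) -> 44. No state change.
Op 6: write(P2, v0, 143). refcount(pp0)=4>1 -> COPY to pp2. 3 ppages; refcounts: pp0:3 pp1:4 pp2:1
Op 7: write(P1, v1, 165). refcount(pp1)=4>1 -> COPY to pp3. 4 ppages; refcounts: pp0:3 pp1:3 pp2:1 pp3:1

Answer: 3 3 1 1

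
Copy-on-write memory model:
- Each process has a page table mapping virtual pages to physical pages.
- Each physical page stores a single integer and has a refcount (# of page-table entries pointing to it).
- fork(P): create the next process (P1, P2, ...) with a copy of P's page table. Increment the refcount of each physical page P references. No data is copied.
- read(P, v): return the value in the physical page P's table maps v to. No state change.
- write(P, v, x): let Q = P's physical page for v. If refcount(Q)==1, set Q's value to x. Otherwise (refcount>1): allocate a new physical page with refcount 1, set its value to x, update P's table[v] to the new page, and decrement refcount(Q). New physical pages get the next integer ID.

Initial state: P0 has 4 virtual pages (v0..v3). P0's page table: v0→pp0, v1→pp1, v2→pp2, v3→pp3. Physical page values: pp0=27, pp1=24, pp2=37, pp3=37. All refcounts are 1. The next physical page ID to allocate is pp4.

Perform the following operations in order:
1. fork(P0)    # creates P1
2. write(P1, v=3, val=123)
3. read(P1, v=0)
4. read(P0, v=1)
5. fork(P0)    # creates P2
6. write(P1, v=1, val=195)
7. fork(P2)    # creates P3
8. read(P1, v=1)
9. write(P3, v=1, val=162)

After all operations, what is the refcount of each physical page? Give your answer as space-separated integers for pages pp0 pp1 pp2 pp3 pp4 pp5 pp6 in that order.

Answer: 4 2 4 3 1 1 1

Derivation:
Op 1: fork(P0) -> P1. 4 ppages; refcounts: pp0:2 pp1:2 pp2:2 pp3:2
Op 2: write(P1, v3, 123). refcount(pp3)=2>1 -> COPY to pp4. 5 ppages; refcounts: pp0:2 pp1:2 pp2:2 pp3:1 pp4:1
Op 3: read(P1, v0) -> 27. No state change.
Op 4: read(P0, v1) -> 24. No state change.
Op 5: fork(P0) -> P2. 5 ppages; refcounts: pp0:3 pp1:3 pp2:3 pp3:2 pp4:1
Op 6: write(P1, v1, 195). refcount(pp1)=3>1 -> COPY to pp5. 6 ppages; refcounts: pp0:3 pp1:2 pp2:3 pp3:2 pp4:1 pp5:1
Op 7: fork(P2) -> P3. 6 ppages; refcounts: pp0:4 pp1:3 pp2:4 pp3:3 pp4:1 pp5:1
Op 8: read(P1, v1) -> 195. No state change.
Op 9: write(P3, v1, 162). refcount(pp1)=3>1 -> COPY to pp6. 7 ppages; refcounts: pp0:4 pp1:2 pp2:4 pp3:3 pp4:1 pp5:1 pp6:1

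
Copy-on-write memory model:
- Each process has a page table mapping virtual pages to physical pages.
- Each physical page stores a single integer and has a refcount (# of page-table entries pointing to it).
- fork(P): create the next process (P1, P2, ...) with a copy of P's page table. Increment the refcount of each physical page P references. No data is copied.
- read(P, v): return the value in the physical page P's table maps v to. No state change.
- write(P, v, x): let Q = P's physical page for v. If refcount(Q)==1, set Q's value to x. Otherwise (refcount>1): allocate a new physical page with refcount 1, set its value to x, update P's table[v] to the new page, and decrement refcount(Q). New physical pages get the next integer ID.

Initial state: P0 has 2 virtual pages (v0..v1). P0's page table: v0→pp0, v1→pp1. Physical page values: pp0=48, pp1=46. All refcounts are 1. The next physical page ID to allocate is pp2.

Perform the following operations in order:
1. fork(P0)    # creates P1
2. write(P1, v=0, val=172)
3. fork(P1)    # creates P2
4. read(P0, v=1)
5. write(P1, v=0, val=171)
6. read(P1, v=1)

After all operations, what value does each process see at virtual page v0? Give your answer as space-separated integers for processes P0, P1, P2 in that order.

Answer: 48 171 172

Derivation:
Op 1: fork(P0) -> P1. 2 ppages; refcounts: pp0:2 pp1:2
Op 2: write(P1, v0, 172). refcount(pp0)=2>1 -> COPY to pp2. 3 ppages; refcounts: pp0:1 pp1:2 pp2:1
Op 3: fork(P1) -> P2. 3 ppages; refcounts: pp0:1 pp1:3 pp2:2
Op 4: read(P0, v1) -> 46. No state change.
Op 5: write(P1, v0, 171). refcount(pp2)=2>1 -> COPY to pp3. 4 ppages; refcounts: pp0:1 pp1:3 pp2:1 pp3:1
Op 6: read(P1, v1) -> 46. No state change.
P0: v0 -> pp0 = 48
P1: v0 -> pp3 = 171
P2: v0 -> pp2 = 172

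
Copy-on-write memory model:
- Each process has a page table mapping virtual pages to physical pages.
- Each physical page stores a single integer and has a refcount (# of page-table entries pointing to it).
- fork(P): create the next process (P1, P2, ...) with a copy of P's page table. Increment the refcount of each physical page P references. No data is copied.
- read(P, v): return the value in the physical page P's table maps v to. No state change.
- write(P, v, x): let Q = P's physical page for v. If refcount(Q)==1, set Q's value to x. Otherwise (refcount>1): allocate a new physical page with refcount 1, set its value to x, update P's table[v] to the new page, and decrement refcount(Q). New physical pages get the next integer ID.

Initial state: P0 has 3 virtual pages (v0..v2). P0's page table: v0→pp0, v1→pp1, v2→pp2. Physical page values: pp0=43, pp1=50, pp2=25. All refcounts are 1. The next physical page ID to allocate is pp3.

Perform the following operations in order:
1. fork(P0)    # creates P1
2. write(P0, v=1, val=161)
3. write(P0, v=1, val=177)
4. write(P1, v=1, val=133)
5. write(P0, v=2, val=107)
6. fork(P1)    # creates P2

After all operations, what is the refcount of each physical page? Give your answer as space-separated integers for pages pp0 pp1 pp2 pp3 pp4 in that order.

Answer: 3 2 2 1 1

Derivation:
Op 1: fork(P0) -> P1. 3 ppages; refcounts: pp0:2 pp1:2 pp2:2
Op 2: write(P0, v1, 161). refcount(pp1)=2>1 -> COPY to pp3. 4 ppages; refcounts: pp0:2 pp1:1 pp2:2 pp3:1
Op 3: write(P0, v1, 177). refcount(pp3)=1 -> write in place. 4 ppages; refcounts: pp0:2 pp1:1 pp2:2 pp3:1
Op 4: write(P1, v1, 133). refcount(pp1)=1 -> write in place. 4 ppages; refcounts: pp0:2 pp1:1 pp2:2 pp3:1
Op 5: write(P0, v2, 107). refcount(pp2)=2>1 -> COPY to pp4. 5 ppages; refcounts: pp0:2 pp1:1 pp2:1 pp3:1 pp4:1
Op 6: fork(P1) -> P2. 5 ppages; refcounts: pp0:3 pp1:2 pp2:2 pp3:1 pp4:1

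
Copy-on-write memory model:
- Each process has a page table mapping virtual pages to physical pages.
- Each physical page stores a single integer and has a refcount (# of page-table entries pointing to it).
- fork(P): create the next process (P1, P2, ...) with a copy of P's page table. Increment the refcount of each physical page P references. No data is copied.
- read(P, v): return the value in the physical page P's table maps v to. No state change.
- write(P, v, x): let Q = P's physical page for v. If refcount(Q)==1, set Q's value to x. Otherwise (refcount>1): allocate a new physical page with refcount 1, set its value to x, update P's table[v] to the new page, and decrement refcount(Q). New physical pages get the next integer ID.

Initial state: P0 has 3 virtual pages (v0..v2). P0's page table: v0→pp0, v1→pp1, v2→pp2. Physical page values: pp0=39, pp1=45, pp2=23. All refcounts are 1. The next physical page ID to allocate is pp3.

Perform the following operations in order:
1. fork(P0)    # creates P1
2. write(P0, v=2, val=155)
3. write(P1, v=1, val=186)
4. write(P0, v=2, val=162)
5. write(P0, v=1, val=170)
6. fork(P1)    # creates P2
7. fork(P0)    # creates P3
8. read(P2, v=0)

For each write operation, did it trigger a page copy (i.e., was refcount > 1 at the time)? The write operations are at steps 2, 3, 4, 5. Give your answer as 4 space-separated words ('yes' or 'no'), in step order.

Op 1: fork(P0) -> P1. 3 ppages; refcounts: pp0:2 pp1:2 pp2:2
Op 2: write(P0, v2, 155). refcount(pp2)=2>1 -> COPY to pp3. 4 ppages; refcounts: pp0:2 pp1:2 pp2:1 pp3:1
Op 3: write(P1, v1, 186). refcount(pp1)=2>1 -> COPY to pp4. 5 ppages; refcounts: pp0:2 pp1:1 pp2:1 pp3:1 pp4:1
Op 4: write(P0, v2, 162). refcount(pp3)=1 -> write in place. 5 ppages; refcounts: pp0:2 pp1:1 pp2:1 pp3:1 pp4:1
Op 5: write(P0, v1, 170). refcount(pp1)=1 -> write in place. 5 ppages; refcounts: pp0:2 pp1:1 pp2:1 pp3:1 pp4:1
Op 6: fork(P1) -> P2. 5 ppages; refcounts: pp0:3 pp1:1 pp2:2 pp3:1 pp4:2
Op 7: fork(P0) -> P3. 5 ppages; refcounts: pp0:4 pp1:2 pp2:2 pp3:2 pp4:2
Op 8: read(P2, v0) -> 39. No state change.

yes yes no no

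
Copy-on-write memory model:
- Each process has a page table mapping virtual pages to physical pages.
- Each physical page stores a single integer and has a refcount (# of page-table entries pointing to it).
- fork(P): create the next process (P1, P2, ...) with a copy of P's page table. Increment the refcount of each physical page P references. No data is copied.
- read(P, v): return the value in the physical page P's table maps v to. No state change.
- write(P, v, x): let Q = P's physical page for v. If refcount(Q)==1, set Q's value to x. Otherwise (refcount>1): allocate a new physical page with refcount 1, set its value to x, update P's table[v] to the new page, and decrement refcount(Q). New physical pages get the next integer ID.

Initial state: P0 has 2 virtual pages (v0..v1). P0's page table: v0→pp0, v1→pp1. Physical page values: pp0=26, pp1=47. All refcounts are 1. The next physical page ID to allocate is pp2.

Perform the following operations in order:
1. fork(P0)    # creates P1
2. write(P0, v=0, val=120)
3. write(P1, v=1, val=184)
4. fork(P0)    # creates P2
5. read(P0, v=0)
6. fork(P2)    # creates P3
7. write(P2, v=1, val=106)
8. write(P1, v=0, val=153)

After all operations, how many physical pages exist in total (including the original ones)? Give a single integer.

Answer: 5

Derivation:
Op 1: fork(P0) -> P1. 2 ppages; refcounts: pp0:2 pp1:2
Op 2: write(P0, v0, 120). refcount(pp0)=2>1 -> COPY to pp2. 3 ppages; refcounts: pp0:1 pp1:2 pp2:1
Op 3: write(P1, v1, 184). refcount(pp1)=2>1 -> COPY to pp3. 4 ppages; refcounts: pp0:1 pp1:1 pp2:1 pp3:1
Op 4: fork(P0) -> P2. 4 ppages; refcounts: pp0:1 pp1:2 pp2:2 pp3:1
Op 5: read(P0, v0) -> 120. No state change.
Op 6: fork(P2) -> P3. 4 ppages; refcounts: pp0:1 pp1:3 pp2:3 pp3:1
Op 7: write(P2, v1, 106). refcount(pp1)=3>1 -> COPY to pp4. 5 ppages; refcounts: pp0:1 pp1:2 pp2:3 pp3:1 pp4:1
Op 8: write(P1, v0, 153). refcount(pp0)=1 -> write in place. 5 ppages; refcounts: pp0:1 pp1:2 pp2:3 pp3:1 pp4:1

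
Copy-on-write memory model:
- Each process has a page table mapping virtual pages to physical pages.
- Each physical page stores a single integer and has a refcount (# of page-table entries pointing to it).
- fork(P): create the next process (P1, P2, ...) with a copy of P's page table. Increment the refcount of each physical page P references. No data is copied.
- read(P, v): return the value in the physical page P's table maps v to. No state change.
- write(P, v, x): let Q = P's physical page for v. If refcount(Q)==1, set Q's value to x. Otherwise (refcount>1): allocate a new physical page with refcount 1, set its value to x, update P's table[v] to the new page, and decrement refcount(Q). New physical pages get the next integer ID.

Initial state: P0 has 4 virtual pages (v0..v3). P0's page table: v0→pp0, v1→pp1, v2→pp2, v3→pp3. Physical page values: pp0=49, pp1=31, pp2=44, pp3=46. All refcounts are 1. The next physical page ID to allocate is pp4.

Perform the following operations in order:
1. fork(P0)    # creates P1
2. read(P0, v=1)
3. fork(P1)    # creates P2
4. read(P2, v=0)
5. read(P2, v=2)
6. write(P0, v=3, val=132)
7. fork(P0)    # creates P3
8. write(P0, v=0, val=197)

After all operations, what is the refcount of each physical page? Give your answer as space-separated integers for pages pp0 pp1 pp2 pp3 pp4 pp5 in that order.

Answer: 3 4 4 2 2 1

Derivation:
Op 1: fork(P0) -> P1. 4 ppages; refcounts: pp0:2 pp1:2 pp2:2 pp3:2
Op 2: read(P0, v1) -> 31. No state change.
Op 3: fork(P1) -> P2. 4 ppages; refcounts: pp0:3 pp1:3 pp2:3 pp3:3
Op 4: read(P2, v0) -> 49. No state change.
Op 5: read(P2, v2) -> 44. No state change.
Op 6: write(P0, v3, 132). refcount(pp3)=3>1 -> COPY to pp4. 5 ppages; refcounts: pp0:3 pp1:3 pp2:3 pp3:2 pp4:1
Op 7: fork(P0) -> P3. 5 ppages; refcounts: pp0:4 pp1:4 pp2:4 pp3:2 pp4:2
Op 8: write(P0, v0, 197). refcount(pp0)=4>1 -> COPY to pp5. 6 ppages; refcounts: pp0:3 pp1:4 pp2:4 pp3:2 pp4:2 pp5:1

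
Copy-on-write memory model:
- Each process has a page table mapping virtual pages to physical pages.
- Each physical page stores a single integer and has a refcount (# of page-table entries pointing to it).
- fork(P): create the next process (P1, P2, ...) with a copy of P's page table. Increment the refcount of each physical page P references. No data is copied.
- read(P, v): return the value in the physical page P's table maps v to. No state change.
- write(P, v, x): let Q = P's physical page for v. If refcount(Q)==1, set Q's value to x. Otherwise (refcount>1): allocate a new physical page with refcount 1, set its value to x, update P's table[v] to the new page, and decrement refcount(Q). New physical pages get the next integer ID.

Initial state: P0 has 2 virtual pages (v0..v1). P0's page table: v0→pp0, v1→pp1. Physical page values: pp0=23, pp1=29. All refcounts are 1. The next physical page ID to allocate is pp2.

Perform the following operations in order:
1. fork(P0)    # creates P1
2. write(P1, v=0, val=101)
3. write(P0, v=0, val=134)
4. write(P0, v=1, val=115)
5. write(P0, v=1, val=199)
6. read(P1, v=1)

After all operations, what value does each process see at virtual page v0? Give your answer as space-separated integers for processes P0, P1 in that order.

Op 1: fork(P0) -> P1. 2 ppages; refcounts: pp0:2 pp1:2
Op 2: write(P1, v0, 101). refcount(pp0)=2>1 -> COPY to pp2. 3 ppages; refcounts: pp0:1 pp1:2 pp2:1
Op 3: write(P0, v0, 134). refcount(pp0)=1 -> write in place. 3 ppages; refcounts: pp0:1 pp1:2 pp2:1
Op 4: write(P0, v1, 115). refcount(pp1)=2>1 -> COPY to pp3. 4 ppages; refcounts: pp0:1 pp1:1 pp2:1 pp3:1
Op 5: write(P0, v1, 199). refcount(pp3)=1 -> write in place. 4 ppages; refcounts: pp0:1 pp1:1 pp2:1 pp3:1
Op 6: read(P1, v1) -> 29. No state change.
P0: v0 -> pp0 = 134
P1: v0 -> pp2 = 101

Answer: 134 101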